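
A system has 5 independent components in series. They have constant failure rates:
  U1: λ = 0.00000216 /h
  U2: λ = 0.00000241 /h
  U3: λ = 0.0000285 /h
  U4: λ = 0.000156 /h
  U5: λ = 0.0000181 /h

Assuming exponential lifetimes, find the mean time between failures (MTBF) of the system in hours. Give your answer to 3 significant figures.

Series of exponential components: λ_sys = Σ λ_i
λ_sys = 0.00000216 + 0.00000241 + 0.0000285 + 0.000156 + 0.0000181 = 2.0717e-04 /h
MTBF = 1 / λ_sys = 4830 h

4830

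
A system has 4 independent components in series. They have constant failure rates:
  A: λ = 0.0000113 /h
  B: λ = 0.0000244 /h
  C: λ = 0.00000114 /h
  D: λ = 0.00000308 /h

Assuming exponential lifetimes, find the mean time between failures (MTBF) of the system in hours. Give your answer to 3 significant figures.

25100

Series of exponential components: λ_sys = Σ λ_i
λ_sys = 0.0000113 + 0.0000244 + 0.00000114 + 0.00000308 = 3.9920e-05 /h
MTBF = 1 / λ_sys = 25100 h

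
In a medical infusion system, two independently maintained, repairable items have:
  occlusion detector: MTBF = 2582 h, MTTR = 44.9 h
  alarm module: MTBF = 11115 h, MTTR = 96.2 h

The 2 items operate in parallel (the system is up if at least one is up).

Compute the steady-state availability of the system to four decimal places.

0.9999

A(occlusion detector) = MTBF/(MTBF+MTTR) = 2582/(2582+44.9) = 0.982908
A(alarm module) = MTBF/(MTBF+MTTR) = 11115/(11115+96.2) = 0.991419
Parallel availability: 1 − (1 − 0.982908)(1 − 0.991419) = 0.9999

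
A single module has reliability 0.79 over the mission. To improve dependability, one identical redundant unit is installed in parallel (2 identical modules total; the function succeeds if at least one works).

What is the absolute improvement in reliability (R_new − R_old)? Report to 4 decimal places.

R_before = 0.79
R_after = 1 − (1 − 0.79)^2 = 0.9559
ΔR = 0.9559 − 0.79 = 0.1659

0.1659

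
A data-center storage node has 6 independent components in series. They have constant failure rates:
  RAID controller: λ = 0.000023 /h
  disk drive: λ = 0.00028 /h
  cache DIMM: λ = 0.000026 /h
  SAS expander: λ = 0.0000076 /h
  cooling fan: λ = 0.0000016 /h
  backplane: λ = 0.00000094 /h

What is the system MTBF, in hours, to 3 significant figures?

2950

Series of exponential components: λ_sys = Σ λ_i
λ_sys = 0.000023 + 0.00028 + 0.000026 + 0.0000076 + 0.0000016 + 0.00000094 = 3.3914e-04 /h
MTBF = 1 / λ_sys = 2950 h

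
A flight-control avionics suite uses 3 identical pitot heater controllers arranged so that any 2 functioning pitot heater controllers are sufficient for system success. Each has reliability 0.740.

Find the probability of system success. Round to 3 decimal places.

R = Σ_{i=2}^{3} C(3,i) p^i (1−p)^{3−i} with p = 0.740
C(3,2)·0.740^2·0.260^1 = 0.42713
C(3,3)·0.740^3·0.260^0 = 0.40522
Sum = 0.832

0.832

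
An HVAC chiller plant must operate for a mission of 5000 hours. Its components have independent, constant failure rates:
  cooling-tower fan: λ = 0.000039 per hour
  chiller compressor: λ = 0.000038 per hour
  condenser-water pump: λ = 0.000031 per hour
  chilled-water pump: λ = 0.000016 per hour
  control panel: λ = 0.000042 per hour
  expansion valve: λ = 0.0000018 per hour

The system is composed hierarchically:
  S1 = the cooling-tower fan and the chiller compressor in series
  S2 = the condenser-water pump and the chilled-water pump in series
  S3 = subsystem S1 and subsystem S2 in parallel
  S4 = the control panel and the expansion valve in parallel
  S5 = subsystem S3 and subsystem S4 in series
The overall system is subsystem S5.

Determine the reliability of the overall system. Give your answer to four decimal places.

R(cooling-tower fan) = exp(−0.000039 × 5000) = 0.822835
R(chiller compressor) = exp(−0.000038 × 5000) = 0.826959
R(condenser-water pump) = exp(−0.000031 × 5000) = 0.856415
R(chilled-water pump) = exp(−0.000016 × 5000) = 0.923116
R(control panel) = exp(−0.000042 × 5000) = 0.810584
R(expansion valve) = exp(−0.0000018 × 5000) = 0.991040
Series (cooling-tower fan and chiller compressor): 0.822835 × 0.826959 = 0.680451
Series (condenser-water pump and chilled-water pump): 0.856415 × 0.923116 = 0.790570
Parallel ([0.680451] and [0.790570]): 1 − (1 − 0.680451)(1 − 0.790570) = 0.933077
Parallel (control panel and expansion valve): 1 − (1 − 0.810584)(1 − 0.991040) = 0.998303
Series ([0.933077] and [0.998303]): 0.933077 × 0.998303 = 0.9315

0.9315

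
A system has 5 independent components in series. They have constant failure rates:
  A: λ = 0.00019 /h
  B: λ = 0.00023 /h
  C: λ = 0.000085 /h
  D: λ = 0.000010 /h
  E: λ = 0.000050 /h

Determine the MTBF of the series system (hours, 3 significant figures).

Series of exponential components: λ_sys = Σ λ_i
λ_sys = 0.00019 + 0.00023 + 0.000085 + 0.000010 + 0.000050 = 5.6500e-04 /h
MTBF = 1 / λ_sys = 1770 h

1770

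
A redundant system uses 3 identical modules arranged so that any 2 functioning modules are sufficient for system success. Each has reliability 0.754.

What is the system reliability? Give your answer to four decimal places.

R = Σ_{i=2}^{3} C(3,i) p^i (1−p)^{3−i} with p = 0.754
C(3,2)·0.754^2·0.246^1 = 0.419565
C(3,3)·0.754^3·0.246^0 = 0.428661
Sum = 0.8482

0.8482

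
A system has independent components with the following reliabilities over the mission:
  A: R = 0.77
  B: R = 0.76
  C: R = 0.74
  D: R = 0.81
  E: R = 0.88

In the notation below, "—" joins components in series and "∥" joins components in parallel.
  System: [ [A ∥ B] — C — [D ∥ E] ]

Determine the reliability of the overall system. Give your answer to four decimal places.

0.6832

Parallel (A and B): 1 − (1 − 0.770000)(1 − 0.760000) = 0.944800
Parallel (D and E): 1 − (1 − 0.810000)(1 − 0.880000) = 0.977200
Series ([0.944800], C, and [0.977200]): 0.944800 × 0.740000 × 0.977200 = 0.6832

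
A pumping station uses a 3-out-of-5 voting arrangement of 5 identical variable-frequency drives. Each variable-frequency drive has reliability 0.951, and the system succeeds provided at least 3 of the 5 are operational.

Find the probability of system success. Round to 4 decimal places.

0.9989

R = Σ_{i=3}^{5} C(5,i) p^i (1−p)^{5−i} with p = 0.951
C(5,3)·0.951^3·0.049^2 = 0.020651
C(5,4)·0.951^4·0.049^1 = 0.200396
C(5,5)·0.951^5·0.049^0 = 0.777862
Sum = 0.9989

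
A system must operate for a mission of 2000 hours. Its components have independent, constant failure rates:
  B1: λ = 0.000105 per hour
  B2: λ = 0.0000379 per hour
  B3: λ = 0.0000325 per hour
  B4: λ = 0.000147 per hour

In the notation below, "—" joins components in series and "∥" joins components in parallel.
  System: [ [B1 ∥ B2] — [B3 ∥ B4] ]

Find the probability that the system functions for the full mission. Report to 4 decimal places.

R(B1) = exp(−0.000105 × 2000) = 0.810584
R(B2) = exp(−0.0000379 × 2000) = 0.927002
R(B3) = exp(−0.0000325 × 2000) = 0.937067
R(B4) = exp(−0.000147 × 2000) = 0.745276
Parallel (B1 and B2): 1 − (1 − 0.810584)(1 − 0.927002) = 0.986173
Parallel (B3 and B4): 1 − (1 − 0.937067)(1 − 0.745276) = 0.983969
Series ([0.986173] and [0.983969]): 0.986173 × 0.983969 = 0.9704

0.9704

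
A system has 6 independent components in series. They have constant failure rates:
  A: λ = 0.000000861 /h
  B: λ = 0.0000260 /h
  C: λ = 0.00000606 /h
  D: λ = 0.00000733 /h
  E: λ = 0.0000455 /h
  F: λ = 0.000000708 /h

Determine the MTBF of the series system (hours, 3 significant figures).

Series of exponential components: λ_sys = Σ λ_i
λ_sys = 0.000000861 + 0.0000260 + 0.00000606 + 0.00000733 + 0.0000455 + 0.000000708 = 8.6459e-05 /h
MTBF = 1 / λ_sys = 11600 h

11600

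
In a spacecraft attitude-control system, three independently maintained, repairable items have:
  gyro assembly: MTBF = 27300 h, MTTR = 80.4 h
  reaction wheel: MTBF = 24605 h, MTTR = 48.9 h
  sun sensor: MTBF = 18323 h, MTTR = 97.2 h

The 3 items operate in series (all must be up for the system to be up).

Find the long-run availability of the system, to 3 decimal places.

0.990

A(gyro assembly) = MTBF/(MTBF+MTTR) = 27300/(27300+80.4) = 0.997064
A(reaction wheel) = MTBF/(MTBF+MTTR) = 24605/(24605+48.9) = 0.998017
A(sun sensor) = MTBF/(MTBF+MTTR) = 18323/(18323+97.2) = 0.994723
Series availability: 0.997064 × 0.998017 × 0.994723 = 0.990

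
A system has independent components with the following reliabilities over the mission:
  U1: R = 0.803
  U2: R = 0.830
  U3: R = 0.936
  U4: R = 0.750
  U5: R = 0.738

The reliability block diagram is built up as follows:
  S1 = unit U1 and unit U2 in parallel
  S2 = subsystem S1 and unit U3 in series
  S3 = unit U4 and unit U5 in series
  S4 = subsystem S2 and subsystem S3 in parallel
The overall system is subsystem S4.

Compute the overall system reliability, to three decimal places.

0.957

Parallel (U1 and U2): 1 − (1 − 0.80300)(1 − 0.83000) = 0.96651
Series ([0.96651] and U3): 0.96651 × 0.93600 = 0.90465
Series (U4 and U5): 0.75000 × 0.73800 = 0.55350
Parallel ([0.90465] and [0.55350]): 1 − (1 − 0.90465)(1 − 0.55350) = 0.957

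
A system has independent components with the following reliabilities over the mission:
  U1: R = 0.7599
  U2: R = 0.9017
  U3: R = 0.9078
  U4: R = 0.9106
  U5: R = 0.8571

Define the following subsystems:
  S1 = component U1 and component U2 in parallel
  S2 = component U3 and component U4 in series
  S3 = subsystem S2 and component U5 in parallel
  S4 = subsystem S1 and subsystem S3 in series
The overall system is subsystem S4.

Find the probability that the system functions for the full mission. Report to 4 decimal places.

0.9522

Parallel (U1 and U2): 1 − (1 − 0.759900)(1 − 0.901700) = 0.976398
Series (U3 and U4): 0.907800 × 0.910600 = 0.826643
Parallel ([0.826643] and U5): 1 − (1 − 0.826643)(1 − 0.857100) = 0.975227
Series ([0.976398] and [0.975227]): 0.976398 × 0.975227 = 0.9522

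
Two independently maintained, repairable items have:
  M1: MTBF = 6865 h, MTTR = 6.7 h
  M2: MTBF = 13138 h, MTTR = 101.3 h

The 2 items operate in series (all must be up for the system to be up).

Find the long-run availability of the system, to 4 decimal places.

A(M1) = MTBF/(MTBF+MTTR) = 6865/(6865+6.7) = 0.999025
A(M2) = MTBF/(MTBF+MTTR) = 13138/(13138+101.3) = 0.992349
Series availability: 0.999025 × 0.992349 = 0.9914

0.9914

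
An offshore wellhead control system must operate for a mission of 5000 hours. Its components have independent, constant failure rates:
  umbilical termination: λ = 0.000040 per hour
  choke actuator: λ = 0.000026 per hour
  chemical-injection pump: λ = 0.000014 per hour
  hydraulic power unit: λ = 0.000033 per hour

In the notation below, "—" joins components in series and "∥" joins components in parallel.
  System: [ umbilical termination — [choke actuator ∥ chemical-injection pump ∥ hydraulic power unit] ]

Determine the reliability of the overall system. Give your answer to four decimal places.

0.8177

R(umbilical termination) = exp(−0.000040 × 5000) = 0.818731
R(choke actuator) = exp(−0.000026 × 5000) = 0.878095
R(chemical-injection pump) = exp(−0.000014 × 5000) = 0.932394
R(hydraulic power unit) = exp(−0.000033 × 5000) = 0.847894
Parallel (choke actuator, chemical-injection pump, and hydraulic power unit): 1 − (1 − 0.878095)(1 − 0.932394)(1 − 0.847894) = 0.998746
Series (umbilical termination and [0.998746]): 0.818731 × 0.998746 = 0.8177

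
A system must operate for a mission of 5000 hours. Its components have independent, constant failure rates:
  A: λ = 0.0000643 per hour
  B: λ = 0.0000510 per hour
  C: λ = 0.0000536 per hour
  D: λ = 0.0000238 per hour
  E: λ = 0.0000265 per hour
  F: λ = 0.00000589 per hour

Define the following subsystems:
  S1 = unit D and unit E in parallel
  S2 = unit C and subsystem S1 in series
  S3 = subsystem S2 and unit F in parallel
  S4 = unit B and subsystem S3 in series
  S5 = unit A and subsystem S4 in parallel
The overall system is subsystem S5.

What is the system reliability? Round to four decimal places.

0.9366

R(A) = exp(−0.0000643 × 5000) = 0.725061
R(B) = exp(−0.0000510 × 5000) = 0.774916
R(C) = exp(−0.0000536 × 5000) = 0.764908
R(D) = exp(−0.0000238 × 5000) = 0.887808
R(E) = exp(−0.0000265 × 5000) = 0.875903
R(F) = exp(−0.00000589 × 5000) = 0.970979
Parallel (D and E): 1 − (1 − 0.887808)(1 − 0.875903) = 0.986077
Series (C and [0.986077]): 0.764908 × 0.986077 = 0.754258
Parallel ([0.754258] and F): 1 − (1 − 0.754258)(1 − 0.970979) = 0.992868
Series (B and [0.992868]): 0.774916 × 0.992868 = 0.769389
Parallel (A and [0.769389]): 1 − (1 − 0.725061)(1 − 0.769389) = 0.9366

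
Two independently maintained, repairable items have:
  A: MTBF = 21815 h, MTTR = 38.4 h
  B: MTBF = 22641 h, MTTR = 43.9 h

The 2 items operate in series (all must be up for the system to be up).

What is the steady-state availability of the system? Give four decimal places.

0.9963

A(A) = MTBF/(MTBF+MTTR) = 21815/(21815+38.4) = 0.998243
A(B) = MTBF/(MTBF+MTTR) = 22641/(22641+43.9) = 0.998065
Series availability: 0.998243 × 0.998065 = 0.9963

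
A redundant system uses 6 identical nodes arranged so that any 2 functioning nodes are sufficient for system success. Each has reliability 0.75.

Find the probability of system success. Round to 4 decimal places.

R = Σ_{i=2}^{6} C(6,i) p^i (1−p)^{6−i} with p = 0.75
C(6,2)·0.75^2·0.25^4 = 0.032959
C(6,3)·0.75^3·0.25^3 = 0.131836
C(6,4)·0.75^4·0.25^2 = 0.296631
C(6,5)·0.75^5·0.25^1 = 0.355957
C(6,6)·0.75^6·0.25^0 = 0.177979
Sum = 0.9954

0.9954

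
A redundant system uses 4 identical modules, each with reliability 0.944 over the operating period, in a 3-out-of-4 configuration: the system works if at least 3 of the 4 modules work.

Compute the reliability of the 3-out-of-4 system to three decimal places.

R = Σ_{i=3}^{4} C(4,i) p^i (1−p)^{4−i} with p = 0.944
C(4,3)·0.944^3·0.056^1 = 0.18844
C(4,4)·0.944^4·0.056^0 = 0.79412
Sum = 0.983

0.983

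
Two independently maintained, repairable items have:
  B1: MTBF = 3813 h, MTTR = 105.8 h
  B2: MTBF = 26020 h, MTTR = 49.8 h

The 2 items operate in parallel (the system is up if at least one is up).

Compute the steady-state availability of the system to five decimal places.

0.99995

A(B1) = MTBF/(MTBF+MTTR) = 3813/(3813+105.8) = 0.973002
A(B2) = MTBF/(MTBF+MTTR) = 26020/(26020+49.8) = 0.998090
Parallel availability: 1 − (1 − 0.973002)(1 − 0.998090) = 0.99995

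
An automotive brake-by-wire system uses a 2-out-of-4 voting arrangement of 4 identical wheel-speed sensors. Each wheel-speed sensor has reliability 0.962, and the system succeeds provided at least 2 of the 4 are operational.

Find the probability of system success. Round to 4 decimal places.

R = Σ_{i=2}^{4} C(4,i) p^i (1−p)^{4−i} with p = 0.962
C(4,2)·0.962^2·0.038^2 = 0.008018
C(4,3)·0.962^3·0.038^1 = 0.135322
C(4,4)·0.962^4·0.038^0 = 0.856447
Sum = 0.9998

0.9998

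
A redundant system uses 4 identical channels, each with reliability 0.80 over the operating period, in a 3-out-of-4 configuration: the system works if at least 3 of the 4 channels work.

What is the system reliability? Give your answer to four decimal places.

R = Σ_{i=3}^{4} C(4,i) p^i (1−p)^{4−i} with p = 0.80
C(4,3)·0.80^3·0.20^1 = 0.409600
C(4,4)·0.80^4·0.20^0 = 0.409600
Sum = 0.8192

0.8192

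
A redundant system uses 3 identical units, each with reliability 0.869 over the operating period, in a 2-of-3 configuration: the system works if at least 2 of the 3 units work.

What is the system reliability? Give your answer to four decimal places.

0.9530

R = Σ_{i=2}^{3} C(3,i) p^i (1−p)^{3−i} with p = 0.869
C(3,2)·0.869^2·0.131^1 = 0.296778
C(3,3)·0.869^3·0.131^0 = 0.656235
Sum = 0.9530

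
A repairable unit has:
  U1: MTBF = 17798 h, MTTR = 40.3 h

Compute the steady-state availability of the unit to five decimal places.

0.99774

A(U1) = MTBF/(MTBF+MTTR) = 17798/(17798+40.3) = 0.99774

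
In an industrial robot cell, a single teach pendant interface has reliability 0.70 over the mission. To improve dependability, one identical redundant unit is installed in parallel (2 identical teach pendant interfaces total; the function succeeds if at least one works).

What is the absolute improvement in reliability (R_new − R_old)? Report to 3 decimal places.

0.210

R_before = 0.70
R_after = 1 − (1 − 0.70)^2 = 0.910
ΔR = 0.910 − 0.70 = 0.210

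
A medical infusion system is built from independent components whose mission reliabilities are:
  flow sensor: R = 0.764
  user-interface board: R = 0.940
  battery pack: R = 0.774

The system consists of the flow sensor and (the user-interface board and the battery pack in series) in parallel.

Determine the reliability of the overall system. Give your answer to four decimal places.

Series (user-interface board and battery pack): 0.940000 × 0.774000 = 0.727560
Parallel (flow sensor and [0.727560]): 1 − (1 − 0.764000)(1 − 0.727560) = 0.9357

0.9357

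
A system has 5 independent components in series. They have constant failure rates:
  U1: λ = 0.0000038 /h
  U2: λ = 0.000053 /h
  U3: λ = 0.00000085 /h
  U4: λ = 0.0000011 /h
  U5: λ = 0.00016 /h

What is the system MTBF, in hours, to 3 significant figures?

4570

Series of exponential components: λ_sys = Σ λ_i
λ_sys = 0.0000038 + 0.000053 + 0.00000085 + 0.0000011 + 0.00016 = 2.1875e-04 /h
MTBF = 1 / λ_sys = 4570 h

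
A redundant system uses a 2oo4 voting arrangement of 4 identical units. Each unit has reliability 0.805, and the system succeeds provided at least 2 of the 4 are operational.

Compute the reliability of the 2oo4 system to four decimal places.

0.9747

R = Σ_{i=2}^{4} C(4,i) p^i (1−p)^{4−i} with p = 0.805
C(4,2)·0.805^2·0.195^2 = 0.147847
C(4,3)·0.805^3·0.195^1 = 0.406895
C(4,4)·0.805^4·0.195^0 = 0.419936
Sum = 0.9747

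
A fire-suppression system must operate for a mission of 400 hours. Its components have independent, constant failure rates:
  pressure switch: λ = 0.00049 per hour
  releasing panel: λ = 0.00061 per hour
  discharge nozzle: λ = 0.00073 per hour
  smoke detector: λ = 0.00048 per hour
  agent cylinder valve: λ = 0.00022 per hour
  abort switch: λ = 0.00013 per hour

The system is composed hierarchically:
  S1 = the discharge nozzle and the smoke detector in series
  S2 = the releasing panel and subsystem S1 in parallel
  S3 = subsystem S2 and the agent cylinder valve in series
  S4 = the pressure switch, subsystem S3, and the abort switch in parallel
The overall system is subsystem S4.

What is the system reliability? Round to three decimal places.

R(pressure switch) = exp(−0.00049 × 400) = 0.82201
R(releasing panel) = exp(−0.00061 × 400) = 0.78349
R(discharge nozzle) = exp(−0.00073 × 400) = 0.74677
R(smoke detector) = exp(−0.00048 × 400) = 0.82531
R(agent cylinder valve) = exp(−0.00022 × 400) = 0.91576
R(abort switch) = exp(−0.00013 × 400) = 0.94933
Series (discharge nozzle and smoke detector): 0.74677 × 0.82531 = 0.61632
Parallel (releasing panel and [0.61632]): 1 − (1 − 0.78349)(1 − 0.61632) = 0.91693
Series ([0.91693] and agent cylinder valve): 0.91693 × 0.91576 = 0.83969
Parallel (pressure switch, [0.83969], and abort switch): 1 − (1 − 0.82201)(1 − 0.83969)(1 − 0.94933) = 0.999

0.999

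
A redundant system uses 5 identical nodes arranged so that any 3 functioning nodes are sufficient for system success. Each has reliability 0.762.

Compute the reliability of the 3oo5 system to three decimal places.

R = Σ_{i=3}^{5} C(5,i) p^i (1−p)^{5−i} with p = 0.762
C(5,3)·0.762^3·0.238^2 = 0.25062
C(5,4)·0.762^4·0.238^1 = 0.40121
C(5,5)·0.762^5·0.238^0 = 0.25691
Sum = 0.909

0.909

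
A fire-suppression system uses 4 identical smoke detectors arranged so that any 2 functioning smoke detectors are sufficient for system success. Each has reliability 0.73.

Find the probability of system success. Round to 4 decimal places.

0.9372

R = Σ_{i=2}^{4} C(4,i) p^i (1−p)^{4−i} with p = 0.73
C(4,2)·0.73^2·0.27^2 = 0.233090
C(4,3)·0.73^3·0.27^1 = 0.420138
C(4,4)·0.73^4·0.27^0 = 0.283982
Sum = 0.9372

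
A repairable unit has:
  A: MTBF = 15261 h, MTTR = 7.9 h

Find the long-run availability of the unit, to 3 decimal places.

A(A) = MTBF/(MTBF+MTTR) = 15261/(15261+7.9) = 0.999

0.999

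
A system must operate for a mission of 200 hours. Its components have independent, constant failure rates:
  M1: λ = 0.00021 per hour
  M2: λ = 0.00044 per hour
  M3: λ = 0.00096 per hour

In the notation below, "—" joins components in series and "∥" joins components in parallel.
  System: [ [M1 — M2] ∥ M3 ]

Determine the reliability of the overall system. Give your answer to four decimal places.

R(M1) = exp(−0.00021 × 200) = 0.958870
R(M2) = exp(−0.00044 × 200) = 0.915761
R(M3) = exp(−0.00096 × 200) = 0.825307
Series (M1 and M2): 0.958870 × 0.915761 = 0.878096
Parallel ([0.878096] and M3): 1 − (1 − 0.878096)(1 − 0.825307) = 0.9787

0.9787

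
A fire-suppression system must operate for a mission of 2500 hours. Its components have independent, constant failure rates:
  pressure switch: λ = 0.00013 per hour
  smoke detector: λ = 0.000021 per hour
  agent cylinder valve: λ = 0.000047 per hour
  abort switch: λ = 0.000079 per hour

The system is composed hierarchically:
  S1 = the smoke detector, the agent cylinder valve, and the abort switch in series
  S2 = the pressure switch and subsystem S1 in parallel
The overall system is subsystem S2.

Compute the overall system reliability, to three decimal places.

0.915

R(pressure switch) = exp(−0.00013 × 2500) = 0.72253
R(smoke detector) = exp(−0.000021 × 2500) = 0.94885
R(agent cylinder valve) = exp(−0.000047 × 2500) = 0.88914
R(abort switch) = exp(−0.000079 × 2500) = 0.82078
Series (smoke detector, agent cylinder valve, and abort switch): 0.94885 × 0.88914 × 0.82078 = 0.69246
Parallel (pressure switch and [0.69246]): 1 − (1 − 0.72253)(1 − 0.69246) = 0.915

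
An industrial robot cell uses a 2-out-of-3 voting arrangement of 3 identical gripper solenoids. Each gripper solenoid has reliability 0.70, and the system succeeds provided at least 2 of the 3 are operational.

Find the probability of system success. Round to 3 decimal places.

R = Σ_{i=2}^{3} C(3,i) p^i (1−p)^{3−i} with p = 0.70
C(3,2)·0.70^2·0.30^1 = 0.44100
C(3,3)·0.70^3·0.30^0 = 0.34300
Sum = 0.784

0.784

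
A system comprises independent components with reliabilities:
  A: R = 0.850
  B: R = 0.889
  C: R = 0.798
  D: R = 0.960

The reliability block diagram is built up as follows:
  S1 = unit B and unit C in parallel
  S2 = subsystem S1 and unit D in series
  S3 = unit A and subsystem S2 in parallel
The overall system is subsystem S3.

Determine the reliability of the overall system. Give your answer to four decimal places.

0.9908

Parallel (B and C): 1 − (1 − 0.889000)(1 − 0.798000) = 0.977578
Series ([0.977578] and D): 0.977578 × 0.960000 = 0.938475
Parallel (A and [0.938475]): 1 − (1 − 0.850000)(1 − 0.938475) = 0.9908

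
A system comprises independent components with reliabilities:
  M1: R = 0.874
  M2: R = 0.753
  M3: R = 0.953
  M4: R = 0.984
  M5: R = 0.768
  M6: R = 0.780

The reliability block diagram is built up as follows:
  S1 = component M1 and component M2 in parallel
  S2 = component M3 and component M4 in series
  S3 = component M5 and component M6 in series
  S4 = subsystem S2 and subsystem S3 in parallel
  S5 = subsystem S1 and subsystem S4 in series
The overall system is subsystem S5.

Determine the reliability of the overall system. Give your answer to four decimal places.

Parallel (M1 and M2): 1 − (1 − 0.874000)(1 − 0.753000) = 0.968878
Series (M3 and M4): 0.953000 × 0.984000 = 0.937752
Series (M5 and M6): 0.768000 × 0.780000 = 0.599040
Parallel ([0.937752] and [0.599040]): 1 − (1 − 0.937752)(1 − 0.599040) = 0.975041
Series ([0.968878] and [0.975041]): 0.968878 × 0.975041 = 0.9447

0.9447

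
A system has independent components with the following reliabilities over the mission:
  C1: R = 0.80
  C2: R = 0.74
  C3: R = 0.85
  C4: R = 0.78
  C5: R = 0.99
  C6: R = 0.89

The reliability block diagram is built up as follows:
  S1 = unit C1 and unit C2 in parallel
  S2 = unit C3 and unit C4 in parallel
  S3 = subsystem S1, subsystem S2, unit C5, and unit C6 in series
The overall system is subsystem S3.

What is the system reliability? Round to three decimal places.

Parallel (C1 and C2): 1 − (1 − 0.80000)(1 − 0.74000) = 0.94800
Parallel (C3 and C4): 1 − (1 − 0.85000)(1 − 0.78000) = 0.96700
Series ([0.94800], [0.96700], C5, and C6): 0.94800 × 0.96700 × 0.99000 × 0.89000 = 0.808

0.808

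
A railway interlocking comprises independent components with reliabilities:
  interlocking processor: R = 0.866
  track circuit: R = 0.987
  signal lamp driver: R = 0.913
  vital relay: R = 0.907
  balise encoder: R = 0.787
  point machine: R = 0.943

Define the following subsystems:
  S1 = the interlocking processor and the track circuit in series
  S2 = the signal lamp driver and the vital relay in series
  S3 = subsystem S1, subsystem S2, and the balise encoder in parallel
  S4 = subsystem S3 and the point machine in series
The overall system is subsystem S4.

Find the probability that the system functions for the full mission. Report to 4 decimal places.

Series (interlocking processor and track circuit): 0.866000 × 0.987000 = 0.854742
Series (signal lamp driver and vital relay): 0.913000 × 0.907000 = 0.828091
Parallel ([0.854742], [0.828091], and balise encoder): 1 − (1 − 0.854742)(1 − 0.828091)(1 − 0.787000) = 0.994681
Series ([0.994681] and point machine): 0.994681 × 0.943000 = 0.9380

0.9380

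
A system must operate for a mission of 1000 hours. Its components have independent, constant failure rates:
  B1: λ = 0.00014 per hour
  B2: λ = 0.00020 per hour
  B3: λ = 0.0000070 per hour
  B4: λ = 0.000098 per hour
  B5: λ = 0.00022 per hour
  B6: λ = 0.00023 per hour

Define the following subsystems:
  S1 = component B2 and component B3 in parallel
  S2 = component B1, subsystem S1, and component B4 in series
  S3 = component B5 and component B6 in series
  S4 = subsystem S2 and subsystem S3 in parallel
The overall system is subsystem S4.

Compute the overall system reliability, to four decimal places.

0.9229

R(B1) = exp(−0.00014 × 1000) = 0.869358
R(B2) = exp(−0.00020 × 1000) = 0.818731
R(B3) = exp(−0.0000070 × 1000) = 0.993024
R(B4) = exp(−0.000098 × 1000) = 0.906649
R(B5) = exp(−0.00022 × 1000) = 0.802519
R(B6) = exp(−0.00023 × 1000) = 0.794534
Parallel (B2 and B3): 1 − (1 − 0.818731)(1 − 0.993024) = 0.998735
Series (B1, [0.998735], and B4): 0.869358 × 0.998735 × 0.906649 = 0.787205
Series (B5 and B6): 0.802519 × 0.794534 = 0.637629
Parallel ([0.787205] and [0.637629]): 1 − (1 − 0.787205)(1 − 0.637629) = 0.9229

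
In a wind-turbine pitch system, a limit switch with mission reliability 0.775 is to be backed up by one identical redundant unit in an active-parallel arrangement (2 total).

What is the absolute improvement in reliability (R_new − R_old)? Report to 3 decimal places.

0.174

R_before = 0.775
R_after = 1 − (1 − 0.775)^2 = 0.949
ΔR = 0.949 − 0.775 = 0.174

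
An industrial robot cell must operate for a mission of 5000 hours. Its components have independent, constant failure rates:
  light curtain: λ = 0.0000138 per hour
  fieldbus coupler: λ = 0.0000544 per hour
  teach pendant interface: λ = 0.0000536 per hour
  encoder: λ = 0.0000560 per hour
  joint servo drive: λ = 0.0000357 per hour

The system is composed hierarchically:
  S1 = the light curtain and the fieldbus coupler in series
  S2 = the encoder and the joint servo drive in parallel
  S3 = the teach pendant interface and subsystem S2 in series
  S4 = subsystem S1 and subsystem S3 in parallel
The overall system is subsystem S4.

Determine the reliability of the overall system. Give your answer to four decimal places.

0.9232

R(light curtain) = exp(−0.0000138 × 5000) = 0.933327
R(fieldbus coupler) = exp(−0.0000544 × 5000) = 0.761854
R(teach pendant interface) = exp(−0.0000536 × 5000) = 0.764908
R(encoder) = exp(−0.0000560 × 5000) = 0.755784
R(joint servo drive) = exp(−0.0000357 × 5000) = 0.836524
Series (light curtain and fieldbus coupler): 0.933327 × 0.761854 = 0.711059
Parallel (encoder and joint servo drive): 1 − (1 − 0.755784)(1 − 0.836524) = 0.960077
Series (teach pendant interface and [0.960077]): 0.764908 × 0.960077 = 0.734371
Parallel ([0.711059] and [0.734371]): 1 − (1 − 0.711059)(1 − 0.734371) = 0.9232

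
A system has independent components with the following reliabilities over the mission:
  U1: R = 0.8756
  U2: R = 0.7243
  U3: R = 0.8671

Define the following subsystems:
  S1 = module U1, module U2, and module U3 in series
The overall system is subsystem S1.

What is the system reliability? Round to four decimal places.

0.5499

Series (U1, U2, and U3): 0.875600 × 0.724300 × 0.867100 = 0.5499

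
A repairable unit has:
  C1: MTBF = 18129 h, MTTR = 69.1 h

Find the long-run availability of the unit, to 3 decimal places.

0.996

A(C1) = MTBF/(MTBF+MTTR) = 18129/(18129+69.1) = 0.996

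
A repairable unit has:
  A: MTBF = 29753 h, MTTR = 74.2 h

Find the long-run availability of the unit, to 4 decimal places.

0.9975

A(A) = MTBF/(MTBF+MTTR) = 29753/(29753+74.2) = 0.9975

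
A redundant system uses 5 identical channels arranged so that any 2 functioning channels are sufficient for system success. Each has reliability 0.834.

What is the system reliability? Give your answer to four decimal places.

R = Σ_{i=2}^{5} C(5,i) p^i (1−p)^{5−i} with p = 0.834
C(5,2)·0.834^2·0.166^3 = 0.031817
C(5,3)·0.834^3·0.166^2 = 0.159851
C(5,4)·0.834^4·0.166^1 = 0.401552
C(5,5)·0.834^5·0.166^0 = 0.403488
Sum = 0.9967

0.9967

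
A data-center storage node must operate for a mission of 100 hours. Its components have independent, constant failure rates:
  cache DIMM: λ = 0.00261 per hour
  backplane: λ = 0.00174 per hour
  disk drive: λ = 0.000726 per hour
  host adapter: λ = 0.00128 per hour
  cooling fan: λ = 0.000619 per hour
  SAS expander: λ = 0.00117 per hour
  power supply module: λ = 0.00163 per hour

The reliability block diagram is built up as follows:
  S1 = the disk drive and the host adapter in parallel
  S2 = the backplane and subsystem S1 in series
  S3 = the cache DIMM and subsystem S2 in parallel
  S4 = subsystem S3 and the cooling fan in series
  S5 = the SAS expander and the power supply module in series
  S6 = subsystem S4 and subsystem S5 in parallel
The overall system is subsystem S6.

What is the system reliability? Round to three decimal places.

R(cache DIMM) = exp(−0.00261 × 100) = 0.77028
R(backplane) = exp(−0.00174 × 100) = 0.84030
R(disk drive) = exp(−0.000726 × 100) = 0.92997
R(host adapter) = exp(−0.00128 × 100) = 0.87985
R(cooling fan) = exp(−0.000619 × 100) = 0.93998
R(SAS expander) = exp(−0.00117 × 100) = 0.88959
R(power supply module) = exp(−0.00163 × 100) = 0.84959
Parallel (disk drive and host adapter): 1 − (1 − 0.92997)(1 − 0.87985) = 0.99159
Series (backplane and [0.99159]): 0.84030 × 0.99159 = 0.83323
Parallel (cache DIMM and [0.83323]): 1 − (1 − 0.77028)(1 − 0.83323) = 0.96169
Series ([0.96169] and cooling fan): 0.96169 × 0.93998 = 0.90397
Series (SAS expander and power supply module): 0.88959 × 0.84959 = 0.75579
Parallel ([0.90397] and [0.75579]): 1 − (1 − 0.90397)(1 − 0.75579) = 0.977

0.977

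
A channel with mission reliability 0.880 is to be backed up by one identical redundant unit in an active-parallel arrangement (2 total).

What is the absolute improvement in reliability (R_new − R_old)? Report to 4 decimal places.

0.1056

R_before = 0.880
R_after = 1 − (1 − 0.880)^2 = 0.9856
ΔR = 0.9856 − 0.880 = 0.1056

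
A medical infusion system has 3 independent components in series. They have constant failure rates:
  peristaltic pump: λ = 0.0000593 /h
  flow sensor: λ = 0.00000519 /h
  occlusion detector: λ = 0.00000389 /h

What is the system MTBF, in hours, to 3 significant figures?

14600

Series of exponential components: λ_sys = Σ λ_i
λ_sys = 0.0000593 + 0.00000519 + 0.00000389 = 6.8380e-05 /h
MTBF = 1 / λ_sys = 14600 h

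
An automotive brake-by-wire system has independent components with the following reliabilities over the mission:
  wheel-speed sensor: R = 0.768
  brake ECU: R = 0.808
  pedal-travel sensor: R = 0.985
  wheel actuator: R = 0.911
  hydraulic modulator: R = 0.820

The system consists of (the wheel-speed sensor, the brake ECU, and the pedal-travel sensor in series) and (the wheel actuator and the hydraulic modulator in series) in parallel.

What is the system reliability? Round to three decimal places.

Series (wheel-speed sensor, brake ECU, and pedal-travel sensor): 0.76800 × 0.80800 × 0.98500 = 0.61124
Series (wheel actuator and hydraulic modulator): 0.91100 × 0.82000 = 0.74702
Parallel ([0.61124] and [0.74702]): 1 − (1 − 0.61124)(1 − 0.74702) = 0.902

0.902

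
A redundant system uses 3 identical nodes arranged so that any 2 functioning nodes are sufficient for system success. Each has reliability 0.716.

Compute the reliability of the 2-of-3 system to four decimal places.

0.8038

R = Σ_{i=2}^{3} C(3,i) p^i (1−p)^{3−i} with p = 0.716
C(3,2)·0.716^2·0.284^1 = 0.436783
C(3,3)·0.716^3·0.284^0 = 0.367062
Sum = 0.8038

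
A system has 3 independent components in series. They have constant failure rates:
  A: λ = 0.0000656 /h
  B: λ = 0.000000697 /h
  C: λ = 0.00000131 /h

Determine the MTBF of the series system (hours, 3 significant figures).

Series of exponential components: λ_sys = Σ λ_i
λ_sys = 0.0000656 + 0.000000697 + 0.00000131 = 6.7607e-05 /h
MTBF = 1 / λ_sys = 14800 h

14800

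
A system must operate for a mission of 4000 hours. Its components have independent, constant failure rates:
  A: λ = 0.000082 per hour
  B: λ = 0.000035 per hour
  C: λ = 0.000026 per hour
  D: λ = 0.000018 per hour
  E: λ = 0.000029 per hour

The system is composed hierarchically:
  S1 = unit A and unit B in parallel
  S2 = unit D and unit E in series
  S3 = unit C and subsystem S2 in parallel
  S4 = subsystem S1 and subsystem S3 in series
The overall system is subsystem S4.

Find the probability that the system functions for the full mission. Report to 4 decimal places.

R(A) = exp(−0.000082 × 4000) = 0.720363
R(B) = exp(−0.000035 × 4000) = 0.869358
R(C) = exp(−0.000026 × 4000) = 0.901225
R(D) = exp(−0.000018 × 4000) = 0.930531
R(E) = exp(−0.000029 × 4000) = 0.890475
Parallel (A and B): 1 − (1 − 0.720363)(1 − 0.869358) = 0.963468
Series (D and E): 0.930531 × 0.890475 = 0.828615
Parallel (C and [0.828615]): 1 − (1 − 0.901225)(1 − 0.828615) = 0.983071
Series ([0.963468] and [0.983071]): 0.963468 × 0.983071 = 0.9472

0.9472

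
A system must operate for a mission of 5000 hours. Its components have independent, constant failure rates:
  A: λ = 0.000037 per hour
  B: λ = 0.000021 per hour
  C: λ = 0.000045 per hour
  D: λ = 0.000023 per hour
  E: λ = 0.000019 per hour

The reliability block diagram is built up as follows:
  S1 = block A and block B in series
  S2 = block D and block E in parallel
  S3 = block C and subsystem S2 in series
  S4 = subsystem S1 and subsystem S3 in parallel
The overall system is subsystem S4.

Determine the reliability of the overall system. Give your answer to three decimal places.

0.947

R(A) = exp(−0.000037 × 5000) = 0.83110
R(B) = exp(−0.000021 × 5000) = 0.90032
R(C) = exp(−0.000045 × 5000) = 0.79852
R(D) = exp(−0.000023 × 5000) = 0.89137
R(E) = exp(−0.000019 × 5000) = 0.90937
Series (A and B): 0.83110 × 0.90032 = 0.74826
Parallel (D and E): 1 − (1 − 0.89137)(1 − 0.90937) = 0.99015
Series (C and [0.99015]): 0.79852 × 0.99015 = 0.79065
Parallel ([0.74826] and [0.79065]): 1 − (1 − 0.74826)(1 − 0.79065) = 0.947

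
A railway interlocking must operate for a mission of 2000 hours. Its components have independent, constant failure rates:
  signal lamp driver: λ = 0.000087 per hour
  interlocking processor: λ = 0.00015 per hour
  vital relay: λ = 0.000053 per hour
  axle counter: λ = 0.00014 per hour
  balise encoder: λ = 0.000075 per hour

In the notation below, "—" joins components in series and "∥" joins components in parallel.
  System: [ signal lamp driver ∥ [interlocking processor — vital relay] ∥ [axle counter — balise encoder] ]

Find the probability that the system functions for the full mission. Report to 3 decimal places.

0.981

R(signal lamp driver) = exp(−0.000087 × 2000) = 0.84030
R(interlocking processor) = exp(−0.00015 × 2000) = 0.74082
R(vital relay) = exp(−0.000053 × 2000) = 0.89942
R(axle counter) = exp(−0.00014 × 2000) = 0.75578
R(balise encoder) = exp(−0.000075 × 2000) = 0.86071
Series (interlocking processor and vital relay): 0.74082 × 0.89942 = 0.66631
Series (axle counter and balise encoder): 0.75578 × 0.86071 = 0.65051
Parallel (signal lamp driver, [0.66631], and [0.65051]): 1 − (1 − 0.84030)(1 − 0.66631)(1 − 0.65051) = 0.981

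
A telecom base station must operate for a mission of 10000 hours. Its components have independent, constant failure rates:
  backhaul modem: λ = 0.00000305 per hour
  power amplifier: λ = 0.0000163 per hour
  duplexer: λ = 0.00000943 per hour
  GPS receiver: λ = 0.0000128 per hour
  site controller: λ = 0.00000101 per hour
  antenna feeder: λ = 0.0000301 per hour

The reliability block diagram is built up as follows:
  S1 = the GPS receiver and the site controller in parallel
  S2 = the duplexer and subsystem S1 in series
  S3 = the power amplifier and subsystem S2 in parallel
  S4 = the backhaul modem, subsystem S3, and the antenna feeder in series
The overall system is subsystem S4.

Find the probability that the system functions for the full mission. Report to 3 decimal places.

0.708

R(backhaul modem) = exp(−0.00000305 × 10000) = 0.96996
R(power amplifier) = exp(−0.0000163 × 10000) = 0.84959
R(duplexer) = exp(−0.00000943 × 10000) = 0.91001
R(GPS receiver) = exp(−0.0000128 × 10000) = 0.87985
R(site controller) = exp(−0.00000101 × 10000) = 0.98995
R(antenna feeder) = exp(−0.0000301 × 10000) = 0.74008
Parallel (GPS receiver and site controller): 1 − (1 − 0.87985)(1 − 0.98995) = 0.99879
Series (duplexer and [0.99879]): 0.91001 × 0.99879 = 0.90891
Parallel (power amplifier and [0.90891]): 1 − (1 − 0.84959)(1 − 0.90891) = 0.98630
Series (backhaul modem, [0.98630], and antenna feeder): 0.96996 × 0.98630 × 0.74008 = 0.708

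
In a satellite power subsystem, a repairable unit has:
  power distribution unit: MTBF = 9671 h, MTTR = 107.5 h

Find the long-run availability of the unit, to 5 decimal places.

A(power distribution unit) = MTBF/(MTBF+MTTR) = 9671/(9671+107.5) = 0.98901

0.98901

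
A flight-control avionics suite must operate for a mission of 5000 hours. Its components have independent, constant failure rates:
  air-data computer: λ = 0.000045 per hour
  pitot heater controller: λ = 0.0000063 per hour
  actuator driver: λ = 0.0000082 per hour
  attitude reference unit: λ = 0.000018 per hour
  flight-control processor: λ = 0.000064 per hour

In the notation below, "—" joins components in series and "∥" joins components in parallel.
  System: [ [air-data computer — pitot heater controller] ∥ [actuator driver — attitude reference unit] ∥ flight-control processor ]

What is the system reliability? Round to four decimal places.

0.9924

R(air-data computer) = exp(−0.000045 × 5000) = 0.798516
R(pitot heater controller) = exp(−0.0000063 × 5000) = 0.968991
R(actuator driver) = exp(−0.0000082 × 5000) = 0.959829
R(attitude reference unit) = exp(−0.000018 × 5000) = 0.913931
R(flight-control processor) = exp(−0.000064 × 5000) = 0.726149
Series (air-data computer and pitot heater controller): 0.798516 × 0.968991 = 0.773755
Series (actuator driver and attitude reference unit): 0.959829 × 0.913931 = 0.877217
Parallel ([0.773755], [0.877217], and flight-control processor): 1 − (1 − 0.773755)(1 − 0.877217)(1 − 0.726149) = 0.9924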